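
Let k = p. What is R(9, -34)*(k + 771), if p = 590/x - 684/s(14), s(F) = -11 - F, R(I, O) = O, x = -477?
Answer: -323193562/11925 ≈ -27102.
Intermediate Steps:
p = 311518/11925 (p = 590/(-477) - 684/(-11 - 1*14) = 590*(-1/477) - 684/(-11 - 14) = -590/477 - 684/(-25) = -590/477 - 684*(-1/25) = -590/477 + 684/25 = 311518/11925 ≈ 26.123)
k = 311518/11925 ≈ 26.123
R(9, -34)*(k + 771) = -34*(311518/11925 + 771) = -34*9505693/11925 = -323193562/11925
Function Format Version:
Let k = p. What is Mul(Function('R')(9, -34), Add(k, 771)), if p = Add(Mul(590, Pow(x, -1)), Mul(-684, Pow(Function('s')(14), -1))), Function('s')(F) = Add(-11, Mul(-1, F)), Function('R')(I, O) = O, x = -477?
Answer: Rational(-323193562, 11925) ≈ -27102.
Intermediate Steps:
p = Rational(311518, 11925) (p = Add(Mul(590, Pow(-477, -1)), Mul(-684, Pow(Add(-11, Mul(-1, 14)), -1))) = Add(Mul(590, Rational(-1, 477)), Mul(-684, Pow(Add(-11, -14), -1))) = Add(Rational(-590, 477), Mul(-684, Pow(-25, -1))) = Add(Rational(-590, 477), Mul(-684, Rational(-1, 25))) = Add(Rational(-590, 477), Rational(684, 25)) = Rational(311518, 11925) ≈ 26.123)
k = Rational(311518, 11925) ≈ 26.123
Mul(Function('R')(9, -34), Add(k, 771)) = Mul(-34, Add(Rational(311518, 11925), 771)) = Mul(-34, Rational(9505693, 11925)) = Rational(-323193562, 11925)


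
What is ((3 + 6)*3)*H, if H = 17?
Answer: 459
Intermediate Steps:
((3 + 6)*3)*H = ((3 + 6)*3)*17 = (9*3)*17 = 27*17 = 459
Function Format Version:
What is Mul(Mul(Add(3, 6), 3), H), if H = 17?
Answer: 459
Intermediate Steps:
Mul(Mul(Add(3, 6), 3), H) = Mul(Mul(Add(3, 6), 3), 17) = Mul(Mul(9, 3), 17) = Mul(27, 17) = 459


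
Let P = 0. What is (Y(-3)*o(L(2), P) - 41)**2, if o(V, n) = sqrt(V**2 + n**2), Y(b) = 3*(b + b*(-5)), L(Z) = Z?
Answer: 961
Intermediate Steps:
Y(b) = -12*b (Y(b) = 3*(b - 5*b) = 3*(-4*b) = -12*b)
(Y(-3)*o(L(2), P) - 41)**2 = ((-12*(-3))*sqrt(2**2 + 0**2) - 41)**2 = (36*sqrt(4 + 0) - 41)**2 = (36*sqrt(4) - 41)**2 = (36*2 - 41)**2 = (72 - 41)**2 = 31**2 = 961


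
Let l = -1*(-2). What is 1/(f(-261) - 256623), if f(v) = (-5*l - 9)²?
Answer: -1/256262 ≈ -3.9023e-6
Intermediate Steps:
l = 2
f(v) = 361 (f(v) = (-5*2 - 9)² = (-10 - 9)² = (-19)² = 361)
1/(f(-261) - 256623) = 1/(361 - 256623) = 1/(-256262) = -1/256262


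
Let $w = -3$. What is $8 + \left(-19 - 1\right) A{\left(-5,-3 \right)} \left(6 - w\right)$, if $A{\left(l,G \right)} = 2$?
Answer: $-352$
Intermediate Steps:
$8 + \left(-19 - 1\right) A{\left(-5,-3 \right)} \left(6 - w\right) = 8 + \left(-19 - 1\right) 2 \left(6 - -3\right) = 8 + \left(-19 - 1\right) 2 \left(6 + 3\right) = 8 - 20 \cdot 2 \cdot 9 = 8 - 360 = -352$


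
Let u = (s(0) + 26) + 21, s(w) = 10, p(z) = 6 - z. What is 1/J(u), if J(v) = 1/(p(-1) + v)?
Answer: 64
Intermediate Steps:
u = 57 (u = (10 + 26) + 21 = 36 + 21 = 57)
J(v) = 1/(7 + v) (J(v) = 1/((6 - 1*(-1)) + v) = 1/((6 + 1) + v) = 1/(7 + v))
1/J(u) = 1/(1/(7 + 57)) = 1/(1/64) = 64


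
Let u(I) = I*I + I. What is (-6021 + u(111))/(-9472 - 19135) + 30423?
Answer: 870304350/28607 ≈ 30423.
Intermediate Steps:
u(I) = I + I² (u(I) = I² + I = I + I²)
(-6021 + u(111))/(-9472 - 19135) + 30423 = (-6021 + 111*(1 + 111))/(-9472 - 19135) + 30423 = (-6021 + 111*112)/(-28607) + 30423 = (-6021 + 12432)*(-1/28607) + 30423 = 6411*(-1/28607) + 30423 = -6411/28607 + 30423 = 870304350/28607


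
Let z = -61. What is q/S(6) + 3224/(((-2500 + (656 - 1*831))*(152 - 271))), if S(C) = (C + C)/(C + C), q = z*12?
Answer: -233010676/318325 ≈ -731.99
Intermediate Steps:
q = -732 (q = -61*12 = -732)
S(C) = 1 (S(C) = (2*C)/((2*C)) = (2*C)*(1/(2*C)) = 1)
q/S(6) + 3224/(((-2500 + (656 - 1*831))*(152 - 271))) = -732/1 + 3224/(((-2500 + (656 - 1*831))*(152 - 271))) = -732*1 + 3224/(((-2500 + (656 - 831))*(-119))) = -732 + 3224/(((-2500 - 175)*(-119))) = -732 + 3224/((-2675*(-119))) = -732 + 3224/318325 = -233010676/318325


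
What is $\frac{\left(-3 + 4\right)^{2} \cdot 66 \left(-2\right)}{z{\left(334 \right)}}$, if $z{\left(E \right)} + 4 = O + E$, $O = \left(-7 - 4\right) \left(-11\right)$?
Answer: $- \frac{12}{41} \approx -0.29268$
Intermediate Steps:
$O = 121$ ($O = \left(-7 - 4\right) \left(-11\right) = \left(-11\right) \left(-11\right) = 121$)
$z{\left(E \right)} = 117 + E$ ($z{\left(E \right)} = -4 + \left(121 + E\right) = 117 + E$)
$\frac{\left(-3 + 4\right)^{2} \cdot 66 \left(-2\right)}{z{\left(334 \right)}} = \frac{\left(-3 + 4\right)^{2} \cdot 66 \left(-2\right)}{117 + 334} = \frac{1^{2} \cdot 66 \left(-2\right)}{451} = 1 \cdot 66 \left(-2\right) \frac{1}{451} = 66 \left(-2\right) \frac{1}{451} = \left(-132\right) \frac{1}{451} = - \frac{12}{41}$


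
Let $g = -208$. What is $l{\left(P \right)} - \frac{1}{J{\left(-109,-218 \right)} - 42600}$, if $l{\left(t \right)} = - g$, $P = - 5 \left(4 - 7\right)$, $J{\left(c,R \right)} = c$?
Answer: $\frac{8883473}{42709} \approx 208.0$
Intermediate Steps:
$P = 15$ ($P = \left(-5\right) \left(-3\right) = 15$)
$l{\left(t \right)} = 208$ ($l{\left(t \right)} = \left(-1\right) \left(-208\right) = 208$)
$l{\left(P \right)} - \frac{1}{J{\left(-109,-218 \right)} - 42600} = 208 - \frac{1}{-109 - 42600} = 208 - \frac{1}{-42709} = 208 - - \frac{1}{42709} = 208 + \frac{1}{42709} = \frac{8883473}{42709}$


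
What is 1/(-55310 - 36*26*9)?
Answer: -1/63734 ≈ -1.5690e-5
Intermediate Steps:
1/(-55310 - 36*26*9) = 1/(-55310 - 936*9) = 1/(-55310 - 8424) = 1/(-63734) = -1/63734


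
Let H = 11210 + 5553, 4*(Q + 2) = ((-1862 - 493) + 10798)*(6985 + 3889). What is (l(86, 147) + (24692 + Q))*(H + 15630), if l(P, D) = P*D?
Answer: 1489406007215/2 ≈ 7.4470e+11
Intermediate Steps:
Q = 45904587/2 (Q = -2 + (((-1862 - 493) + 10798)*(6985 + 3889))/4 = -2 + ((-2355 + 10798)*10874)/4 = -2 + (8443*10874)/4 = -2 + (¼)*91809182 = -2 + 45904591/2 = 45904587/2 ≈ 2.2952e+7)
H = 16763
l(P, D) = D*P
(l(86, 147) + (24692 + Q))*(H + 15630) = (147*86 + (24692 + 45904587/2))*(16763 + 15630) = (12642 + 45953971/2)*32393 = (45979255/2)*32393 = 1489406007215/2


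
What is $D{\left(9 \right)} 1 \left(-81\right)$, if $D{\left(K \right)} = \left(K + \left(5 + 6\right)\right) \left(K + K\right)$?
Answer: $-29160$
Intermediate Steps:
$D{\left(K \right)} = 2 K \left(11 + K\right)$ ($D{\left(K \right)} = \left(K + 11\right) 2 K = \left(11 + K\right) 2 K = 2 K \left(11 + K\right)$)
$D{\left(9 \right)} 1 \left(-81\right) = 2 \cdot 9 \left(11 + 9\right) 1 \left(-81\right) = 2 \cdot 9 \cdot 20 \cdot 1 \left(-81\right) = 360 \cdot 1 \left(-81\right) = 360 \left(-81\right) = -29160$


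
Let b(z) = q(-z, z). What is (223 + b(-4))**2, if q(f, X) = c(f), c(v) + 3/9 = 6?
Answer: 470596/9 ≈ 52288.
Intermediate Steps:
c(v) = 17/3 (c(v) = -1/3 + 6 = 17/3)
q(f, X) = 17/3
b(z) = 17/3
(223 + b(-4))**2 = (223 + 17/3)**2 = (686/3)**2 = 470596/9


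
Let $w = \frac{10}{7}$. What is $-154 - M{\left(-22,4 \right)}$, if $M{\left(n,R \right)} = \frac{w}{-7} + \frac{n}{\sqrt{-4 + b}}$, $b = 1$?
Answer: $- \frac{7536}{49} - \frac{22 i \sqrt{3}}{3} \approx -153.8 - 12.702 i$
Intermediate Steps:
$w = \frac{10}{7}$ ($w = 10 \cdot \frac{1}{7} = \frac{10}{7} \approx 1.4286$)
$M{\left(n,R \right)} = - \frac{10}{49} - \frac{i n \sqrt{3}}{3}$ ($M{\left(n,R \right)} = \frac{10}{7 \left(-7\right)} + \frac{n}{\sqrt{-4 + 1}} = \frac{10}{7} \left(- \frac{1}{7}\right) + \frac{n}{\sqrt{-3}} = - \frac{10}{49} + \frac{n}{i \sqrt{3}} = - \frac{10}{49} + n \left(- \frac{i \sqrt{3}}{3}\right) = - \frac{10}{49} - \frac{i n \sqrt{3}}{3}$)
$-154 - M{\left(-22,4 \right)} = -154 - \left(- \frac{10}{49} - \frac{1}{3} i \left(-22\right) \sqrt{3}\right) = -154 - \left(- \frac{10}{49} + \frac{22 i \sqrt{3}}{3}\right) = -154 + \left(\frac{10}{49} - \frac{22 i \sqrt{3}}{3}\right) = - \frac{7536}{49} - \frac{22 i \sqrt{3}}{3}$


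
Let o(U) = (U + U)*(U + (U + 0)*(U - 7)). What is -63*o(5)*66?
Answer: 207900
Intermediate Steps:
o(U) = 2*U*(U + U*(-7 + U)) (o(U) = (2*U)*(U + U*(-7 + U)) = 2*U*(U + U*(-7 + U)))
-63*o(5)*66 = -126*5**2*(-6 + 5)*66 = -126*25*(-1)*66 = -63*(-50)*66 = 3150*66 = 207900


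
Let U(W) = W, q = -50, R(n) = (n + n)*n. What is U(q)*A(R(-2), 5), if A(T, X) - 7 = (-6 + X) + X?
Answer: -550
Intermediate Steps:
R(n) = 2*n² (R(n) = (2*n)*n = 2*n²)
A(T, X) = 1 + 2*X (A(T, X) = 7 + ((-6 + X) + X) = 7 + (-6 + 2*X) = 1 + 2*X)
U(q)*A(R(-2), 5) = -50*(1 + 2*5) = -50*(1 + 10) = -50*11 = -550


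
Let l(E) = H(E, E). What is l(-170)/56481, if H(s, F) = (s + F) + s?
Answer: -170/18827 ≈ -0.0090296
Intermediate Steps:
H(s, F) = F + 2*s (H(s, F) = (F + s) + s = F + 2*s)
l(E) = 3*E (l(E) = E + 2*E = 3*E)
l(-170)/56481 = (3*(-170))/56481 = -510*1/56481 = -170/18827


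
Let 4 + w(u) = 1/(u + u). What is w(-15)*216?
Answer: -4356/5 ≈ -871.20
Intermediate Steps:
w(u) = -4 + 1/(2*u) (w(u) = -4 + 1/(u + u) = -4 + 1/(2*u))
w(-15)*216 = (-4 + (½)/(-15))*216 = (-4 + (½)*(-1/15))*216 = (-4 - 1/30)*216 = -121/30*216 = -4356/5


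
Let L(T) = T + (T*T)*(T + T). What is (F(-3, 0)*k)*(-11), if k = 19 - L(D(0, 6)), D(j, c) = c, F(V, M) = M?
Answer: 0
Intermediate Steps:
L(T) = T + 2*T**3 (L(T) = T + T**2*(2*T) = T + 2*T**3)
k = -419 (k = 19 - (6 + 2*6**3) = 19 - (6 + 2*216) = 19 - (6 + 432) = 19 - 1*438 = 19 - 438 = -419)
(F(-3, 0)*k)*(-11) = (0*(-419))*(-11) = 0*(-11) = 0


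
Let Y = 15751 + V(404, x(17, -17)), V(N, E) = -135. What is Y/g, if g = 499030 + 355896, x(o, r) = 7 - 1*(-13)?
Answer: 7808/427463 ≈ 0.018266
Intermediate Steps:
x(o, r) = 20 (x(o, r) = 7 + 13 = 20)
g = 854926
Y = 15616 (Y = 15751 - 135 = 15616)
Y/g = 15616/854926 = 15616*(1/854926) = 7808/427463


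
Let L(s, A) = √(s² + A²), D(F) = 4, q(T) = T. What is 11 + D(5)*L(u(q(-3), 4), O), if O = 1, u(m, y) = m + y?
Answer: 11 + 4*√2 ≈ 16.657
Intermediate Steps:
L(s, A) = √(A² + s²)
11 + D(5)*L(u(q(-3), 4), O) = 11 + 4*√(1² + (-3 + 4)²) = 11 + 4*√(1 + 1²) = 11 + 4*√(1 + 1) = 11 + 4*√2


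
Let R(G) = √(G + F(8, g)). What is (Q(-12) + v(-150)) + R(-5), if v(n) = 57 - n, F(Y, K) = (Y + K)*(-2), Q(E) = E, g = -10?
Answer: 195 + I ≈ 195.0 + 1.0*I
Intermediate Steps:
F(Y, K) = -2*K - 2*Y (F(Y, K) = (K + Y)*(-2) = -2*K - 2*Y)
R(G) = √(4 + G) (R(G) = √(G + (-2*(-10) - 2*8)) = √(G + (20 - 16)) = √(G + 4) = √(4 + G))
(Q(-12) + v(-150)) + R(-5) = (-12 + (57 - 1*(-150))) + √(4 - 5) = (-12 + (57 + 150)) + √(-1) = (-12 + 207) + I = 195 + I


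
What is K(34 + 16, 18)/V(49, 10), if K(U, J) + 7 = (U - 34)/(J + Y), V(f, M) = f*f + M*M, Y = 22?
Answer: -33/12505 ≈ -0.0026389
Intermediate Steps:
V(f, M) = M² + f² (V(f, M) = f² + M² = M² + f²)
K(U, J) = -7 + (-34 + U)/(22 + J) (K(U, J) = -7 + (U - 34)/(J + 22) = -7 + (-34 + U)/(22 + J))
K(34 + 16, 18)/V(49, 10) = ((-188 + (34 + 16) - 7*18)/(22 + 18))/(10² + 49²) = ((-188 + 50 - 126)/40)/(100 + 2401) = ((1/40)*(-264))/2501 = -33/5*1/2501 = -33/12505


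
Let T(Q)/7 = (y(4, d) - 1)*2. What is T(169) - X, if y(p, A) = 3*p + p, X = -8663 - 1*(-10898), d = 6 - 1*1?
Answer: -2025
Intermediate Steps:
d = 5 (d = 6 - 1 = 5)
X = 2235 (X = -8663 + 10898 = 2235)
y(p, A) = 4*p
T(Q) = 210 (T(Q) = 7*((4*4 - 1)*2) = 7*((16 - 1)*2) = 7*(15*2) = 7*30 = 210)
T(169) - X = 210 - 1*2235 = 210 - 2235 = -2025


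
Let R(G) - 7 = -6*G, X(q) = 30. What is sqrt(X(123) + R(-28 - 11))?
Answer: sqrt(271) ≈ 16.462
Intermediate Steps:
R(G) = 7 - 6*G
sqrt(X(123) + R(-28 - 11)) = sqrt(30 + (7 - 6*(-28 - 11))) = sqrt(30 + (7 - 6*(-39))) = sqrt(30 + (7 + 234)) = sqrt(30 + 241) = sqrt(271)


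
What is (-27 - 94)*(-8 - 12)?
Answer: 2420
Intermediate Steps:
(-27 - 94)*(-8 - 12) = -121*(-20) = 2420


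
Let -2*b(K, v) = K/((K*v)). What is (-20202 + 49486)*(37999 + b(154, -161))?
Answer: 179154811918/161 ≈ 1.1128e+9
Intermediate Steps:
b(K, v) = -1/(2*v) (b(K, v) = -K/(2*(K*v)) = -K*1/(K*v)/2 = -1/(2*v))
(-20202 + 49486)*(37999 + b(154, -161)) = (-20202 + 49486)*(37999 - 1/2/(-161)) = 29284*(37999 - 1/2*(-1/161)) = 29284*(37999 + 1/322) = 29284*(12235679/322) = 179154811918/161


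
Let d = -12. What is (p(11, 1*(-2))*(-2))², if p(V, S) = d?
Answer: 576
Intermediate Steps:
p(V, S) = -12
(p(11, 1*(-2))*(-2))² = (-12*(-2))² = 24² = 576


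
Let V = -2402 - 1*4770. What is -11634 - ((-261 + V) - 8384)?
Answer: 4183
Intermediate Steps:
V = -7172 (V = -2402 - 4770 = -7172)
-11634 - ((-261 + V) - 8384) = -11634 - ((-261 - 7172) - 8384) = -11634 - (-7433 - 8384) = -11634 - 1*(-15817) = -11634 + 15817 = 4183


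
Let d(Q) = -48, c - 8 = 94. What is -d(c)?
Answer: 48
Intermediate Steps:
c = 102 (c = 8 + 94 = 102)
-d(c) = -1*(-48) = 48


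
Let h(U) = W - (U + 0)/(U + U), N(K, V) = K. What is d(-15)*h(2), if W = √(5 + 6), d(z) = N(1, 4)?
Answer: -½ + √11 ≈ 2.8166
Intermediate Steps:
d(z) = 1
W = √11 ≈ 3.3166
h(U) = -½ + √11 (h(U) = √11 - (U + 0)/(U + U) = √11 - U/(2*U) = √11 - U*1/(2*U) = √11 - 1*½ = √11 - ½ = -½ + √11)
d(-15)*h(2) = 1*(-½ + √11) = -½ + √11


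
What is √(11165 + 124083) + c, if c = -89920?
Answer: -89920 + 4*√8453 ≈ -89552.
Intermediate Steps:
√(11165 + 124083) + c = √(11165 + 124083) - 89920 = √135248 - 89920 = 4*√8453 - 89920 = -89920 + 4*√8453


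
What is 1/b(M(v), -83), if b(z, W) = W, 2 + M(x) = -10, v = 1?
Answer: -1/83 ≈ -0.012048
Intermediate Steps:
M(x) = -12 (M(x) = -2 - 10 = -12)
1/b(M(v), -83) = 1/(-83) = -1/83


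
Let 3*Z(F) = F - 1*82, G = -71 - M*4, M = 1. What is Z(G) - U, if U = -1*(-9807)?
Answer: -29578/3 ≈ -9859.3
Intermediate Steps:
G = -75 (G = -71 - 4 = -75)
Z(F) = -82/3 + F/3 (Z(F) = (F - 1*82)/3 = (F - 82)/3 = (-82 + F)/3 = -82/3 + F/3)
U = 9807
Z(G) - U = (-82/3 + (⅓)*(-75)) - 1*9807 = (-82/3 - 25) - 9807 = -157/3 - 9807 = -29578/3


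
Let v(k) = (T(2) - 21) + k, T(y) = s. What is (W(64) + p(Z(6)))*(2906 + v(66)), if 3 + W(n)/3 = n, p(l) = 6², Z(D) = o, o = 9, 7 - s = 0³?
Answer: 647802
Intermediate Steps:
s = 7 (s = 7 - 1*0³ = 7 - 1*0 = 7 + 0 = 7)
Z(D) = 9
T(y) = 7
p(l) = 36
v(k) = -14 + k (v(k) = (7 - 21) + k = -14 + k)
W(n) = -9 + 3*n
(W(64) + p(Z(6)))*(2906 + v(66)) = ((-9 + 3*64) + 36)*(2906 + (-14 + 66)) = ((-9 + 192) + 36)*(2906 + 52) = (183 + 36)*2958 = 219*2958 = 647802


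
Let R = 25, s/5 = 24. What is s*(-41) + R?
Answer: -4895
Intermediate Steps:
s = 120 (s = 5*24 = 120)
s*(-41) + R = 120*(-41) + 25 = -4920 + 25 = -4895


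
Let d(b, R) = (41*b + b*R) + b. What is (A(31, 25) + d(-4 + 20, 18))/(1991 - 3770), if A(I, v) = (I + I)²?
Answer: -4804/1779 ≈ -2.7004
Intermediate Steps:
A(I, v) = 4*I² (A(I, v) = (2*I)² = 4*I²)
d(b, R) = 42*b + R*b (d(b, R) = (41*b + R*b) + b = 42*b + R*b)
(A(31, 25) + d(-4 + 20, 18))/(1991 - 3770) = (4*31² + (-4 + 20)*(42 + 18))/(1991 - 3770) = (4*961 + 16*60)/(-1779) = (3844 + 960)*(-1/1779) = 4804*(-1/1779) = -4804/1779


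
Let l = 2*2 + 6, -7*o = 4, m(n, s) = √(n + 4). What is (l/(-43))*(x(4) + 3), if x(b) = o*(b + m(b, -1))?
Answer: -50/301 + 80*√2/301 ≈ 0.20976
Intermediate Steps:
m(n, s) = √(4 + n)
o = -4/7 (o = -⅐*4 = -4/7 ≈ -0.57143)
x(b) = -4*b/7 - 4*√(4 + b)/7 (x(b) = -4*(b + √(4 + b))/7 = -4*b/7 - 4*√(4 + b)/7)
l = 10 (l = 4 + 6 = 10)
(l/(-43))*(x(4) + 3) = (10/(-43))*((-4/7*4 - 4*√(4 + 4)/7) + 3) = (10*(-1/43))*((-16/7 - 8*√2/7) + 3) = -10*((-16/7 - 8*√2/7) + 3)/43 = -10*(5/7 - 8*√2/7)/43 = -50/301 + 80*√2/301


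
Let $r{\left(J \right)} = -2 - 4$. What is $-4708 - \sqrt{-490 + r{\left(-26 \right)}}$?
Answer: $-4708 - 4 i \sqrt{31} \approx -4708.0 - 22.271 i$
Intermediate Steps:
$r{\left(J \right)} = -6$ ($r{\left(J \right)} = -2 - 4 = -6$)
$-4708 - \sqrt{-490 + r{\left(-26 \right)}} = -4708 - \sqrt{-490 - 6} = -4708 - \sqrt{-496} = -4708 - 4 i \sqrt{31}$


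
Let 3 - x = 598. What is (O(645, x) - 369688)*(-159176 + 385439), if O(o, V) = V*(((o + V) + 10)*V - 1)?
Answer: 4722653425041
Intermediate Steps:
x = -595 (x = 3 - 1*598 = 3 - 598 = -595)
O(o, V) = V*(-1 + V*(10 + V + o)) (O(o, V) = V*(((V + o) + 10)*V - 1) = V*((10 + V + o)*V - 1) = V*(V*(10 + V + o) - 1) = V*(-1 + V*(10 + V + o)))
(O(645, x) - 369688)*(-159176 + 385439) = (-595*(-1 + (-595)**2 + 10*(-595) - 595*645) - 369688)*(-159176 + 385439) = (-595*(-1 + 354025 - 5950 - 383775) - 369688)*226263 = (-595*(-35701) - 369688)*226263 = (21242095 - 369688)*226263 = 20872407*226263 = 4722653425041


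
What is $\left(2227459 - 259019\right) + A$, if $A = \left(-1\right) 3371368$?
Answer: $-1402928$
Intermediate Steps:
$A = -3371368$
$\left(2227459 - 259019\right) + A = \left(2227459 - 259019\right) - 3371368 = 1968440 - 3371368 = -1402928$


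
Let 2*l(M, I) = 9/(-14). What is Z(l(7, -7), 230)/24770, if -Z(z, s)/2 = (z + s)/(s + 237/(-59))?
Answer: -379429/4623617740 ≈ -8.2063e-5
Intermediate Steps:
l(M, I) = -9/28 (l(M, I) = (9/(-14))/2 = (9*(-1/14))/2 = (½)*(-9/14) = -9/28)
Z(z, s) = -2*(s + z)/(-237/59 + s) (Z(z, s) = -2*(z + s)/(s + 237/(-59)) = -2*(s + z)/(s + 237*(-1/59)) = -2*(s + z)/(s - 237/59) = -2*(s + z)/(-237/59 + s))
Z(l(7, -7), 230)/24770 = (118*(-1*230 - 1*(-9/28))/(-237 + 59*230))/24770 = (118*(-230 + 9/28)/(-237 + 13570))*(1/24770) = (118*(-6431/28)/13333)*(1/24770) = (118*(1/13333)*(-6431/28))*(1/24770) = -379429/186662*1/24770 = -379429/4623617740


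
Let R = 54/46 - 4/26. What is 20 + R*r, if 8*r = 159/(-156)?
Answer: 2471515/124384 ≈ 19.870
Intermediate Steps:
R = 305/299 (R = 54*(1/46) - 4*1/26 = 27/23 - 2/13 = 305/299 ≈ 1.0201)
r = -53/416 (r = (159/(-156))/8 = (159*(-1/156))/8 = (1/8)*(-53/52) = -53/416 ≈ -0.12740)
20 + R*r = 20 + (305/299)*(-53/416) = 20 - 16165/124384 = 2471515/124384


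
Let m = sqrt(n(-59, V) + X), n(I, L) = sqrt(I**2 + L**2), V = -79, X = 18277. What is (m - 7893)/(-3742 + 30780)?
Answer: -7893/27038 + sqrt(18277 + sqrt(9722))/27038 ≈ -0.28691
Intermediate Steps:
m = sqrt(18277 + sqrt(9722)) (m = sqrt(sqrt((-59)**2 + (-79)**2) + 18277) = sqrt(sqrt(3481 + 6241) + 18277) = sqrt(sqrt(9722) + 18277) = sqrt(18277 + sqrt(9722)) ≈ 135.56)
(m - 7893)/(-3742 + 30780) = (sqrt(18277 + sqrt(9722)) - 7893)/(-3742 + 30780) = (-7893 + sqrt(18277 + sqrt(9722)))/27038 = (-7893 + sqrt(18277 + sqrt(9722)))*(1/27038) = -7893/27038 + sqrt(18277 + sqrt(9722))/27038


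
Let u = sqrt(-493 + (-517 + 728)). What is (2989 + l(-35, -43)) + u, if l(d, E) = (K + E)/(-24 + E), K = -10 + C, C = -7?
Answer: 200323/67 + I*sqrt(282) ≈ 2989.9 + 16.793*I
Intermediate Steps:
K = -17 (K = -10 - 7 = -17)
l(d, E) = (-17 + E)/(-24 + E)
u = I*sqrt(282) (u = sqrt(-493 + 211) = sqrt(-282) = I*sqrt(282) ≈ 16.793*I)
(2989 + l(-35, -43)) + u = (2989 + (-17 - 43)/(-24 - 43)) + I*sqrt(282) = (2989 - 60/(-67)) + I*sqrt(282) = (2989 - 1/67*(-60)) + I*sqrt(282) = (2989 + 60/67) + I*sqrt(282) = 200323/67 + I*sqrt(282)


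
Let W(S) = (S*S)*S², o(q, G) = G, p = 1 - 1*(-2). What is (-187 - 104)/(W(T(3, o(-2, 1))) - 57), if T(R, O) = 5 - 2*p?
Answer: 291/56 ≈ 5.1964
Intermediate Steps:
p = 3 (p = 1 + 2 = 3)
T(R, O) = -1 (T(R, O) = 5 - 2*3 = 5 - 6 = -1)
W(S) = S⁴ (W(S) = S²*S² = S⁴)
(-187 - 104)/(W(T(3, o(-2, 1))) - 57) = (-187 - 104)/((-1)⁴ - 57) = -291/(1 - 57) = -291/(-56) = -291*(-1/56) = 291/56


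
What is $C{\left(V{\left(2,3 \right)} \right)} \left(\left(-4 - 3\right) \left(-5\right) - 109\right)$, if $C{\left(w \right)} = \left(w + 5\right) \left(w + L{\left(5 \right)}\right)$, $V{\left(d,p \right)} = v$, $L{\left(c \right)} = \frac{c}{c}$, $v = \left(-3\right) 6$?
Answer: $-16354$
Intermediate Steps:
$v = -18$
$L{\left(c \right)} = 1$
$V{\left(d,p \right)} = -18$
$C{\left(w \right)} = \left(1 + w\right) \left(5 + w\right)$ ($C{\left(w \right)} = \left(w + 5\right) \left(w + 1\right) = \left(5 + w\right) \left(1 + w\right) = \left(1 + w\right) \left(5 + w\right)$)
$C{\left(V{\left(2,3 \right)} \right)} \left(\left(-4 - 3\right) \left(-5\right) - 109\right) = \left(5 + \left(-18\right)^{2} + 6 \left(-18\right)\right) \left(\left(-4 - 3\right) \left(-5\right) - 109\right) = \left(5 + 324 - 108\right) \left(\left(-7\right) \left(-5\right) - 109\right) = 221 \left(35 - 109\right) = 221 \left(-74\right) = -16354$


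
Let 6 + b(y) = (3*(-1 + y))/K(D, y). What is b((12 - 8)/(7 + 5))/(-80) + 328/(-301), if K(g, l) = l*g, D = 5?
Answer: -30091/30100 ≈ -0.99970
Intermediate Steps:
K(g, l) = g*l
b(y) = -6 + (-3 + 3*y)/(5*y) (b(y) = -6 + (3*(-1 + y))/((5*y)) = -6 + (-3 + 3*y)*(1/(5*y)) = -6 + (-3 + 3*y)/(5*y))
b((12 - 8)/(7 + 5))/(-80) + 328/(-301) = (3*(-1 - 9*(12 - 8)/(7 + 5))/(5*(((12 - 8)/(7 + 5)))))/(-80) + 328/(-301) = (3*(-1 - 36/12)/(5*((4/12))))*(-1/80) + 328*(-1/301) = (3*(-1 - 36/12)/(5*((4*(1/12)))))*(-1/80) - 328/301 = (3*(-1 - 9*1/3)/(5*(1/3)))*(-1/80) - 328/301 = ((3/5)*3*(-1 - 3))*(-1/80) - 328/301 = ((3/5)*3*(-4))*(-1/80) - 328/301 = -36/5*(-1/80) - 328/301 = 9/100 - 328/301 = -30091/30100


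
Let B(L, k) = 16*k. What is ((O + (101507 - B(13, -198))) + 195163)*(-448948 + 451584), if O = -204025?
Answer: 252563068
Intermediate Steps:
((O + (101507 - B(13, -198))) + 195163)*(-448948 + 451584) = ((-204025 + (101507 - 16*(-198))) + 195163)*(-448948 + 451584) = ((-204025 + (101507 - 1*(-3168))) + 195163)*2636 = ((-204025 + (101507 + 3168)) + 195163)*2636 = ((-204025 + 104675) + 195163)*2636 = (-99350 + 195163)*2636 = 95813*2636 = 252563068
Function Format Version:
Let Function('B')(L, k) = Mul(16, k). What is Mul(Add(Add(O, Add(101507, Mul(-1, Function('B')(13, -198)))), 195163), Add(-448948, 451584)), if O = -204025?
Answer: 252563068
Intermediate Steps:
Mul(Add(Add(O, Add(101507, Mul(-1, Function('B')(13, -198)))), 195163), Add(-448948, 451584)) = Mul(Add(Add(-204025, Add(101507, Mul(-1, Mul(16, -198)))), 195163), Add(-448948, 451584)) = Mul(Add(Add(-204025, Add(101507, Mul(-1, -3168))), 195163), 2636) = Mul(Add(Add(-204025, Add(101507, 3168)), 195163), 2636) = Mul(Add(Add(-204025, 104675), 195163), 2636) = Mul(Add(-99350, 195163), 2636) = Mul(95813, 2636) = 252563068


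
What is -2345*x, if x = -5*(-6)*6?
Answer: -422100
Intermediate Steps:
x = 180 (x = 30*6 = 180)
-2345*x = -2345*180 = -422100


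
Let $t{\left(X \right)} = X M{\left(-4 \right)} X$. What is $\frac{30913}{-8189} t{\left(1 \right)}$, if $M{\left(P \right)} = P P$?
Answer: $- \frac{26032}{431} \approx -60.399$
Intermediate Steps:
$M{\left(P \right)} = P^{2}$
$t{\left(X \right)} = 16 X^{2}$ ($t{\left(X \right)} = X \left(-4\right)^{2} X = X 16 X = 16 X X = 16 X^{2}$)
$\frac{30913}{-8189} t{\left(1 \right)} = \frac{30913}{-8189} \cdot 16 \cdot 1^{2} = 30913 \left(- \frac{1}{8189}\right) 16 \cdot 1 = \left(- \frac{1627}{431}\right) 16 = - \frac{26032}{431}$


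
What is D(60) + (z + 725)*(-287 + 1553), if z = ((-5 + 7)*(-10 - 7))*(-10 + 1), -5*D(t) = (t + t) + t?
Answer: 1305210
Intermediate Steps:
D(t) = -3*t/5 (D(t) = -((t + t) + t)/5 = -(2*t + t)/5 = -3*t/5)
z = 306 (z = (2*(-17))*(-9) = -34*(-9) = 306)
D(60) + (z + 725)*(-287 + 1553) = -⅗*60 + (306 + 725)*(-287 + 1553) = -36 + 1031*1266 = -36 + 1305246 = 1305210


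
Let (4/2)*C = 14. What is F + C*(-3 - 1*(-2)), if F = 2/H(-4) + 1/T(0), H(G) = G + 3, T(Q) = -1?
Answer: -10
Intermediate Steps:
C = 7 (C = (1/2)*14 = 7)
H(G) = 3 + G
F = -3 (F = 2/(3 - 4) + 1/(-1) = 2/(-1) + 1*(-1) = 2*(-1) - 1 = -2 - 1 = -3)
F + C*(-3 - 1*(-2)) = -3 + 7*(-3 - 1*(-2)) = -3 + 7*(-3 + 2) = -3 + 7*(-1) = -3 - 7 = -10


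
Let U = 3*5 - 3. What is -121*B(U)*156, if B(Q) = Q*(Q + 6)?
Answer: -4077216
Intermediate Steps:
U = 12 (U = 15 - 3 = 12)
B(Q) = Q*(6 + Q)
-121*B(U)*156 = -1452*(6 + 12)*156 = -1452*18*156 = -121*216*156 = -26136*156 = -4077216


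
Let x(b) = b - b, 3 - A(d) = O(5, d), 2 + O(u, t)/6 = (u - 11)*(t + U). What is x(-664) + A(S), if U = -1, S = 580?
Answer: 20859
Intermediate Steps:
O(u, t) = -12 + 6*(-1 + t)*(-11 + u) (O(u, t) = -12 + 6*((u - 11)*(t - 1)) = -12 + 6*((-11 + u)*(-1 + t)) = -12 + 6*((-1 + t)*(-11 + u)) = -12 + 6*(-1 + t)*(-11 + u))
A(d) = -21 + 36*d (A(d) = 3 - (54 - 66*d - 6*5 + 6*d*5) = 3 - (54 - 66*d - 30 + 30*d) = 3 - (24 - 36*d) = 3 + (-24 + 36*d) = -21 + 36*d)
x(b) = 0
x(-664) + A(S) = 0 + (-21 + 36*580) = 0 + (-21 + 20880) = 0 + 20859 = 20859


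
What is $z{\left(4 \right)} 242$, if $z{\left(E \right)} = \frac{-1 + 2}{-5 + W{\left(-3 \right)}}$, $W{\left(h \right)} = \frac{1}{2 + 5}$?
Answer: $- \frac{847}{17} \approx -49.824$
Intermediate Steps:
$W{\left(h \right)} = \frac{1}{7}$
$z{\left(E \right)} = - \frac{7}{34}$ ($z{\left(E \right)} = \frac{-1 + 2}{-5 + \frac{1}{7}} = 1 \frac{1}{- \frac{34}{7}} = 1 \left(- \frac{7}{34}\right) = - \frac{7}{34}$)
$z{\left(4 \right)} 242 = \left(- \frac{7}{34}\right) 242 = - \frac{847}{17}$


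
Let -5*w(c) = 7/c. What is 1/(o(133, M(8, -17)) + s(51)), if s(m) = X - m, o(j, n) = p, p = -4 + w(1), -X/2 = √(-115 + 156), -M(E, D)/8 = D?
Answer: -705/37712 + 25*√41/37712 ≈ -0.014450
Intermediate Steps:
w(c) = -7/(5*c)
M(E, D) = -8*D
X = -2*√41 (X = -2*√(-115 + 156) = -2*√41 ≈ -12.806)
p = -27/5 (p = -4 - 7/5/1 = -4 - 7/5*1 = -4 - 7/5 = -27/5 ≈ -5.4000)
o(j, n) = -27/5
s(m) = -m - 2*√41 (s(m) = -2*√41 - m = -m - 2*√41)
1/(o(133, M(8, -17)) + s(51)) = 1/(-27/5 + (-1*51 - 2*√41)) = 1/(-27/5 + (-51 - 2*√41)) = 1/(-282/5 - 2*√41)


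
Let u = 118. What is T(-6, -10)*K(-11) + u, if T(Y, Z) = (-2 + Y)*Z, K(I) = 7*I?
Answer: -6042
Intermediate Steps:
T(Y, Z) = Z*(-2 + Y)
T(-6, -10)*K(-11) + u = (-10*(-2 - 6))*(7*(-11)) + 118 = -10*(-8)*(-77) + 118 = 80*(-77) + 118 = -6160 + 118 = -6042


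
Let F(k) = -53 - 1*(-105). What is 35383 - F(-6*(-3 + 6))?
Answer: 35331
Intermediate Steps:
F(k) = 52 (F(k) = -53 + 105 = 52)
35383 - F(-6*(-3 + 6)) = 35383 - 1*52 = 35383 - 52 = 35331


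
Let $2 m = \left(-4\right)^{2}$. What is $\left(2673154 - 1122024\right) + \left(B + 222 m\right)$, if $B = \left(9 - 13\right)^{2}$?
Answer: $1552922$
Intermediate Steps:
$m = 8$ ($m = \frac{\left(-4\right)^{2}}{2} = \frac{1}{2} \cdot 16 = 8$)
$B = 16$ ($B = \left(-4\right)^{2} = 16$)
$\left(2673154 - 1122024\right) + \left(B + 222 m\right) = \left(2673154 - 1122024\right) + \left(16 + 222 \cdot 8\right) = 1551130 + \left(16 + 1776\right) = 1551130 + 1792 = 1552922$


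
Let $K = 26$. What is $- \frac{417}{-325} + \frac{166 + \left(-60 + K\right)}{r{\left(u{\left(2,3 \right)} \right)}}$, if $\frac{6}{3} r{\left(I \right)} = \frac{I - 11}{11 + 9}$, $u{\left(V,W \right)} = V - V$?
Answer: $- \frac{155583}{325} \approx -478.72$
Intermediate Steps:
$u{\left(V,W \right)} = 0$
$r{\left(I \right)} = - \frac{11}{40} + \frac{I}{40}$ ($r{\left(I \right)} = \frac{\left(I - 11\right) \frac{1}{11 + 9}}{2} = \frac{\left(-11 + I\right) \frac{1}{20}}{2} = \frac{- \frac{11}{20} + \frac{I}{20}}{2} = - \frac{11}{40} + \frac{I}{40}$)
$- \frac{417}{-325} + \frac{166 + \left(-60 + K\right)}{r{\left(u{\left(2,3 \right)} \right)}} = - \frac{417}{-325} + \frac{166 + \left(-60 + 26\right)}{- \frac{11}{40} + \frac{1}{40} \cdot 0} = \left(-417\right) \left(- \frac{1}{325}\right) + \frac{166 - 34}{- \frac{11}{40} + 0} = \frac{417}{325} + \frac{132}{- \frac{11}{40}} = \frac{417}{325} + 132 \left(- \frac{40}{11}\right) = \frac{417}{325} - 480 = - \frac{155583}{325}$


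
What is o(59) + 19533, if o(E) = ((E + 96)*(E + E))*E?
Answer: 1098643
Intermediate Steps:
o(E) = 2*E²*(96 + E) (o(E) = ((96 + E)*(2*E))*E = (2*E*(96 + E))*E = 2*E²*(96 + E))
o(59) + 19533 = 2*59²*(96 + 59) + 19533 = 2*3481*155 + 19533 = 1079110 + 19533 = 1098643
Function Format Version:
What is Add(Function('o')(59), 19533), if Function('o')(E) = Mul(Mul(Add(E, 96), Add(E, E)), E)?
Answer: 1098643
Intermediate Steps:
Function('o')(E) = Mul(2, Pow(E, 2), Add(96, E)) (Function('o')(E) = Mul(Mul(Add(96, E), Mul(2, E)), E) = Mul(Mul(2, E, Add(96, E)), E) = Mul(2, Pow(E, 2), Add(96, E)))
Add(Function('o')(59), 19533) = Add(Mul(2, Pow(59, 2), Add(96, 59)), 19533) = Add(Mul(2, 3481, 155), 19533) = Add(1079110, 19533) = 1098643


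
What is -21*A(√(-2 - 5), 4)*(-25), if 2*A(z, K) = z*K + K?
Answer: 1050 + 1050*I*√7 ≈ 1050.0 + 2778.0*I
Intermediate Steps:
A(z, K) = K/2 + K*z/2 (A(z, K) = (z*K + K)/2 = (K*z + K)/2 = (K + K*z)/2 = K/2 + K*z/2)
-21*A(√(-2 - 5), 4)*(-25) = -21*4*(1 + √(-2 - 5))/2*(-25) = -21*4*(1 + √(-7))/2*(-25) = -21*4*(1 + I*√7)/2*(-25) = -21*(2 + 2*I*√7)*(-25) = (-42 - 42*I*√7)*(-25) = 1050 + 1050*I*√7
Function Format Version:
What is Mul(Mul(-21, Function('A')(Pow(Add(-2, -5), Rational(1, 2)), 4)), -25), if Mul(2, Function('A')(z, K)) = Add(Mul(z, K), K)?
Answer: Add(1050, Mul(1050, I, Pow(7, Rational(1, 2)))) ≈ Add(1050.0, Mul(2778.0, I))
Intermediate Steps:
Function('A')(z, K) = Add(Mul(Rational(1, 2), K), Mul(Rational(1, 2), K, z)) (Function('A')(z, K) = Mul(Rational(1, 2), Add(Mul(z, K), K)) = Mul(Rational(1, 2), Add(Mul(K, z), K)) = Mul(Rational(1, 2), Add(K, Mul(K, z))) = Add(Mul(Rational(1, 2), K), Mul(Rational(1, 2), K, z)))
Mul(Mul(-21, Function('A')(Pow(Add(-2, -5), Rational(1, 2)), 4)), -25) = Mul(Mul(-21, Mul(Rational(1, 2), 4, Add(1, Pow(Add(-2, -5), Rational(1, 2))))), -25) = Mul(Mul(-21, Mul(Rational(1, 2), 4, Add(1, Pow(-7, Rational(1, 2))))), -25) = Mul(Mul(-21, Mul(Rational(1, 2), 4, Add(1, Mul(I, Pow(7, Rational(1, 2)))))), -25) = Mul(Mul(-21, Add(2, Mul(2, I, Pow(7, Rational(1, 2))))), -25) = Mul(Add(-42, Mul(-42, I, Pow(7, Rational(1, 2)))), -25) = Add(1050, Mul(1050, I, Pow(7, Rational(1, 2))))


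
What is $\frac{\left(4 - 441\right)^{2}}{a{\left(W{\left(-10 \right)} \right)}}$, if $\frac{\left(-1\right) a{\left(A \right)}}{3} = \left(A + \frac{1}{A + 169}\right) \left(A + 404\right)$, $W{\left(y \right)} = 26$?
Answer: $- \frac{2482597}{436106} \approx -5.6926$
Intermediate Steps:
$a{\left(A \right)} = - 3 \left(404 + A\right) \left(A + \frac{1}{169 + A}\right)$ ($a{\left(A \right)} = - 3 \left(A + \frac{1}{A + 169}\right) \left(A + 404\right) = - 3 \left(A + \frac{1}{169 + A}\right) \left(404 + A\right) = - 3 \left(404 + A\right) \left(A + \frac{1}{169 + A}\right)$)
$\frac{\left(4 - 441\right)^{2}}{a{\left(W{\left(-10 \right)} \right)}} = \frac{\left(4 - 441\right)^{2}}{3 \frac{1}{169 + 26} \left(-404 - 26^{3} - 1775202 - 573 \cdot 26^{2}\right)} = \frac{\left(-437\right)^{2}}{3 \cdot \frac{1}{195} \left(-404 - 17576 - 1775202 - 387348\right)} = \frac{190969}{3 \cdot \frac{1}{195} \left(-404 - 17576 - 1775202 - 387348\right)} = \frac{190969}{3 \cdot \frac{1}{195} \left(-2180530\right)} = \frac{190969}{- \frac{436106}{13}} = 190969 \left(- \frac{13}{436106}\right) = - \frac{2482597}{436106}$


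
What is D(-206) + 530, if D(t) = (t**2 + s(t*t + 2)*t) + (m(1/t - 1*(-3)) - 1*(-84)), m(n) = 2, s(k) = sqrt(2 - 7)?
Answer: 43052 - 206*I*sqrt(5) ≈ 43052.0 - 460.63*I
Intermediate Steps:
s(k) = I*sqrt(5) (s(k) = sqrt(-5) = I*sqrt(5))
D(t) = 86 + t**2 + I*t*sqrt(5) (D(t) = (t**2 + (I*sqrt(5))*t) + (2 - 1*(-84)) = (t**2 + I*t*sqrt(5)) + (2 + 84) = (t**2 + I*t*sqrt(5)) + 86 = 86 + t**2 + I*t*sqrt(5))
D(-206) + 530 = (86 + (-206)**2 + I*(-206)*sqrt(5)) + 530 = (86 + 42436 - 206*I*sqrt(5)) + 530 = (42522 - 206*I*sqrt(5)) + 530 = 43052 - 206*I*sqrt(5)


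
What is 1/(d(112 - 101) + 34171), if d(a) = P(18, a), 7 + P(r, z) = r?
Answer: 1/34182 ≈ 2.9255e-5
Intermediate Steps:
P(r, z) = -7 + r
d(a) = 11 (d(a) = -7 + 18 = 11)
1/(d(112 - 101) + 34171) = 1/(11 + 34171) = 1/34182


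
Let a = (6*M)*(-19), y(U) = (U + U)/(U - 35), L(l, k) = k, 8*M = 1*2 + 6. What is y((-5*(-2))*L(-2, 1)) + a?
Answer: -574/5 ≈ -114.80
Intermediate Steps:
M = 1 (M = (1*2 + 6)/8 = (2 + 6)/8 = (1/8)*8 = 1)
y(U) = 2*U/(-35 + U) (y(U) = (2*U)/(-35 + U) = 2*U/(-35 + U))
a = -114 (a = (6*1)*(-19) = 6*(-19) = -114)
y((-5*(-2))*L(-2, 1)) + a = 2*(-5*(-2)*1)/(-35 - 5*(-2)*1) - 114 = 2*(10*1)/(-35 + 10*1) - 114 = 2*10/(-35 + 10) - 114 = 2*10/(-25) - 114 = 2*10*(-1/25) - 114 = -4/5 - 114 = -574/5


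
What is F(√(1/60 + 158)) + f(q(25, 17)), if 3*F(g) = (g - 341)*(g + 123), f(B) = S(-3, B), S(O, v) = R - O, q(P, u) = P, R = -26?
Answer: -2511239/180 - 109*√142215/45 ≈ -14865.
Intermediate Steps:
S(O, v) = -26 - O
f(B) = -23 (f(B) = -26 - 1*(-3) = -26 + 3 = -23)
F(g) = (-341 + g)*(123 + g)/3 (F(g) = ((g - 341)*(g + 123))/3 = ((-341 + g)*(123 + g))/3 = (-341 + g)*(123 + g)/3)
F(√(1/60 + 158)) + f(q(25, 17)) = (-13981 - 218*√(1/60 + 158)/3 + (√(1/60 + 158))²/3) - 23 = (-13981 - 109*√142215/45 + (√(9481/60))²/3) - 23 = (-13981 - 109*√142215/45 + (√142215/30)²/3) - 23 = (-13981 - 109*√142215/45 + (⅓)*(9481/60)) - 23 = (-13981 - 109*√142215/45 + 9481/180) - 23 = (-2507099/180 - 109*√142215/45) - 23 = -2511239/180 - 109*√142215/45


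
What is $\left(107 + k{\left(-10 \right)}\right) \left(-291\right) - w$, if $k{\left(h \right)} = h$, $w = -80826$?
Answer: $52599$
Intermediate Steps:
$\left(107 + k{\left(-10 \right)}\right) \left(-291\right) - w = \left(107 - 10\right) \left(-291\right) - -80826 = 97 \left(-291\right) + 80826 = -28227 + 80826 = 52599$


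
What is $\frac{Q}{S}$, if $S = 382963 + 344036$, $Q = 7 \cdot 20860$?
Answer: $\frac{20860}{103857} \approx 0.20085$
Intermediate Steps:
$Q = 146020$
$S = 726999$
$\frac{Q}{S} = \frac{146020}{726999} = 146020 \cdot \frac{1}{726999} = \frac{20860}{103857}$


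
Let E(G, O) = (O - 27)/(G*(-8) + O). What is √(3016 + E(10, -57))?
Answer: 2*√14154703/137 ≈ 54.924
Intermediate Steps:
E(G, O) = (-27 + O)/(O - 8*G) (E(G, O) = (-27 + O)/(-8*G + O) = (-27 + O)/(O - 8*G))
√(3016 + E(10, -57)) = √(3016 + (27 - 1*(-57))/(-1*(-57) + 8*10)) = √(3016 + (27 + 57)/(57 + 80)) = √(3016 + 84/137) = √(413276/137) = 2*√14154703/137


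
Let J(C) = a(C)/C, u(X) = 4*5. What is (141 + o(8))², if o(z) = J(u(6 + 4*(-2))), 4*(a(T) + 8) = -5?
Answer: 126405049/6400 ≈ 19751.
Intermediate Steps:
a(T) = -37/4 (a(T) = -8 + (¼)*(-5) = -8 - 5/4 = -37/4)
u(X) = 20
J(C) = -37/(4*C)
o(z) = -37/80 (o(z) = -37/4/20 = -37/4*1/20 = -37/80)
(141 + o(8))² = (141 - 37/80)² = (11243/80)² = 126405049/6400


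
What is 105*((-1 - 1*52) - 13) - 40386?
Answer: -47316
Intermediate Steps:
105*((-1 - 1*52) - 13) - 40386 = 105*((-1 - 52) - 13) - 40386 = 105*(-53 - 13) - 40386 = 105*(-66) - 40386 = -6930 - 40386 = -47316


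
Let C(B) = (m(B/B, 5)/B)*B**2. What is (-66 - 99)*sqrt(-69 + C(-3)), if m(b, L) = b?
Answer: -990*I*sqrt(2) ≈ -1400.1*I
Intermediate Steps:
C(B) = B (C(B) = ((B/B)/B)*B**2 = (1/B)*B**2 = B**2/B = B)
(-66 - 99)*sqrt(-69 + C(-3)) = (-66 - 99)*sqrt(-69 - 3) = -990*I*sqrt(2)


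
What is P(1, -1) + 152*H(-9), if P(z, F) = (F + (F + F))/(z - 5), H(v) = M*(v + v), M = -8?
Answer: 87555/4 ≈ 21889.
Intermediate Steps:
H(v) = -16*v (H(v) = -8*(v + v) = -16*v)
P(z, F) = 3*F/(-5 + z) (P(z, F) = (F + 2*F)/(-5 + z) = (3*F)/(-5 + z) = 3*F/(-5 + z))
P(1, -1) + 152*H(-9) = 3*(-1)/(-5 + 1) + 152*(-16*(-9)) = 3*(-1)/(-4) + 152*144 = 3*(-1)*(-1/4) + 21888 = 3/4 + 21888 = 87555/4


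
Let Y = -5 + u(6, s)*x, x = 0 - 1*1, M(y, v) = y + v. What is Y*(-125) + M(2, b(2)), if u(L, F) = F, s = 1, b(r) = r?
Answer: 754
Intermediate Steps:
M(y, v) = v + y
x = -1 (x = 0 - 1 = -1)
Y = -6 (Y = -5 + 1*(-1) = -5 - 1 = -6)
Y*(-125) + M(2, b(2)) = -6*(-125) + (2 + 2) = 750 + 4 = 754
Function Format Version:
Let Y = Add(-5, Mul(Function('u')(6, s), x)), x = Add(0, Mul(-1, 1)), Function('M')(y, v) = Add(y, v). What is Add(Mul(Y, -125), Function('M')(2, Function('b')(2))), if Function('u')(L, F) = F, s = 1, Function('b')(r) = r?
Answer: 754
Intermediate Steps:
Function('M')(y, v) = Add(v, y)
x = -1 (x = Add(0, -1) = -1)
Y = -6 (Y = Add(-5, Mul(1, -1)) = Add(-5, -1) = -6)
Add(Mul(Y, -125), Function('M')(2, Function('b')(2))) = Add(Mul(-6, -125), Add(2, 2)) = Add(750, 4) = 754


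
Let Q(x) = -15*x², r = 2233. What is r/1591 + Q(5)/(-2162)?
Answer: 5424371/3439742 ≈ 1.5770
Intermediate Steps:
r/1591 + Q(5)/(-2162) = 2233/1591 - 15*5²/(-2162) = 2233*(1/1591) - 15*25*(-1/2162) = 2233/1591 - 375*(-1/2162) = 2233/1591 + 375/2162 = 5424371/3439742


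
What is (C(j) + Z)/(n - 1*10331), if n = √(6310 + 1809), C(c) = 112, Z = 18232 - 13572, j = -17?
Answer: -24649766/53360721 - 2386*√8119/53360721 ≈ -0.46597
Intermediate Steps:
Z = 4660
n = √8119 ≈ 90.105
(C(j) + Z)/(n - 1*10331) = (112 + 4660)/(√8119 - 1*10331) = 4772/(√8119 - 10331) = 4772/(-10331 + √8119)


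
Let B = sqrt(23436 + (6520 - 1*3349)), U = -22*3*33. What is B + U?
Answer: -2178 + 7*sqrt(543) ≈ -2014.9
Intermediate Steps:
U = -2178 (U = -66*33 = -2178)
B = 7*sqrt(543) (B = sqrt(23436 + (6520 - 3349)) = sqrt(23436 + 3171) = sqrt(26607) = 7*sqrt(543) ≈ 163.12)
B + U = 7*sqrt(543) - 2178 = -2178 + 7*sqrt(543)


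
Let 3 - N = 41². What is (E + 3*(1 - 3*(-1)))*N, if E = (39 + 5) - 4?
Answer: -87256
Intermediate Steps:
E = 40 (E = 44 - 4 = 40)
N = -1678 (N = 3 - 1*41² = 3 - 1*1681 = 3 - 1681 = -1678)
(E + 3*(1 - 3*(-1)))*N = (40 + 3*(1 - 3*(-1)))*(-1678) = (40 + 3*(1 + 3))*(-1678) = (40 + 3*4)*(-1678) = (40 + 12)*(-1678) = 52*(-1678) = -87256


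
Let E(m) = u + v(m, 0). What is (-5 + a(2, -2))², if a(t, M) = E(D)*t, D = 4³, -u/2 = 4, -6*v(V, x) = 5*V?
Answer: 146689/9 ≈ 16299.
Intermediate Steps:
v(V, x) = -5*V/6
u = -8 (u = -2*4 = -8)
D = 64
E(m) = -8 - 5*m/6
a(t, M) = -184*t/3 (a(t, M) = (-8 - ⅚*64)*t = (-8 - 160/3)*t = -184*t/3)
(-5 + a(2, -2))² = (-5 - 184/3*2)² = (-5 - 368/3)² = (-383/3)² = 146689/9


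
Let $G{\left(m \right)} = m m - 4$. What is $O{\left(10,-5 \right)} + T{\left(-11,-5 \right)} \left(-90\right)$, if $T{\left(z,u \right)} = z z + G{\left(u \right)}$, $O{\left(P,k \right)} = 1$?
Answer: $-12779$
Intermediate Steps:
$G{\left(m \right)} = -4 + m^{2}$ ($G{\left(m \right)} = m^{2} - 4 = -4 + m^{2}$)
$T{\left(z,u \right)} = -4 + u^{2} + z^{2}$ ($T{\left(z,u \right)} = z z + \left(-4 + u^{2}\right) = z^{2} + \left(-4 + u^{2}\right) = -4 + u^{2} + z^{2}$)
$O{\left(10,-5 \right)} + T{\left(-11,-5 \right)} \left(-90\right) = 1 + \left(-4 + \left(-5\right)^{2} + \left(-11\right)^{2}\right) \left(-90\right) = 1 + \left(-4 + 25 + 121\right) \left(-90\right) = 1 + 142 \left(-90\right) = 1 - 12780 = -12779$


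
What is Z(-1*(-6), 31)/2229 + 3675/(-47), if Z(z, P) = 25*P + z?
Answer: -8154868/104763 ≈ -77.841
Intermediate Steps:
Z(z, P) = z + 25*P
Z(-1*(-6), 31)/2229 + 3675/(-47) = (-1*(-6) + 25*31)/2229 + 3675/(-47) = (6 + 775)*(1/2229) + 3675*(-1/47) = 781*(1/2229) - 3675/47 = 781/2229 - 3675/47 = -8154868/104763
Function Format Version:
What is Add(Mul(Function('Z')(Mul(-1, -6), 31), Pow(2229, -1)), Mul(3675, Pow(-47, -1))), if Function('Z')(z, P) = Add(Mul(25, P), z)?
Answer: Rational(-8154868, 104763) ≈ -77.841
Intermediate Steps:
Function('Z')(z, P) = Add(z, Mul(25, P))
Add(Mul(Function('Z')(Mul(-1, -6), 31), Pow(2229, -1)), Mul(3675, Pow(-47, -1))) = Add(Mul(Add(Mul(-1, -6), Mul(25, 31)), Pow(2229, -1)), Mul(3675, Pow(-47, -1))) = Add(Mul(Add(6, 775), Rational(1, 2229)), Mul(3675, Rational(-1, 47))) = Add(Mul(781, Rational(1, 2229)), Rational(-3675, 47)) = Add(Rational(781, 2229), Rational(-3675, 47)) = Rational(-8154868, 104763)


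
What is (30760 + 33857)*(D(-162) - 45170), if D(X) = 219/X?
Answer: -52539070367/18 ≈ -2.9188e+9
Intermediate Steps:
(30760 + 33857)*(D(-162) - 45170) = (30760 + 33857)*(219/(-162) - 45170) = 64617*(219*(-1/162) - 45170) = 64617*(-73/54 - 45170) = 64617*(-2439253/54) = -52539070367/18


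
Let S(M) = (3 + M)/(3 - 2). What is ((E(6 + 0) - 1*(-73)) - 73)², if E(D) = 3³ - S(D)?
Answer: 324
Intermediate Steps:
S(M) = 3 + M (S(M) = (3 + M)/1 = (3 + M)*1 = 3 + M)
E(D) = 24 - D (E(D) = 3³ - (3 + D) = 27 + (-3 - D) = 24 - D)
((E(6 + 0) - 1*(-73)) - 73)² = (((24 - (6 + 0)) - 1*(-73)) - 73)² = (((24 - 1*6) + 73) - 73)² = (((24 - 6) + 73) - 73)² = ((18 + 73) - 73)² = (91 - 73)² = 18² = 324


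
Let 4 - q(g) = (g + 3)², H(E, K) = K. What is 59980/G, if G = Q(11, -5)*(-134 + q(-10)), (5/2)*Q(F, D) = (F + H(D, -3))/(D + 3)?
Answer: 74975/358 ≈ 209.43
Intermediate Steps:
Q(F, D) = 2*(-3 + F)/(5*(3 + D)) (Q(F, D) = 2*((F - 3)/(D + 3))/5 = 2*((-3 + F)/(3 + D))/5 = 2*(-3 + F)/(5*(3 + D)))
q(g) = 4 - (3 + g)² (q(g) = 4 - (g + 3)² = 4 - (3 + g)²)
G = 1432/5 (G = (2*(-3 + 11)/(5*(3 - 5)))*(-134 + (4 - (3 - 10)²)) = ((⅖)*8/(-2))*(-134 + (4 - 1*(-7)²)) = ((⅖)*(-½)*8)*(-134 + (4 - 1*49)) = -8*(-134 + (4 - 49))/5 = -8*(-134 - 45)/5 = -8/5*(-179) = 1432/5 ≈ 286.40)
59980/G = 59980/(1432/5) = 59980*(5/1432) = 74975/358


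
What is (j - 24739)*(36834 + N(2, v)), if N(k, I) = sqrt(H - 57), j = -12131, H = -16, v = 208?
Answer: -1358069580 - 36870*I*sqrt(73) ≈ -1.3581e+9 - 3.1502e+5*I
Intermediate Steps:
N(k, I) = I*sqrt(73) (N(k, I) = sqrt(-16 - 57) = sqrt(-73) = I*sqrt(73))
(j - 24739)*(36834 + N(2, v)) = (-12131 - 24739)*(36834 + I*sqrt(73)) = -36870*(36834 + I*sqrt(73)) = -1358069580 - 36870*I*sqrt(73)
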